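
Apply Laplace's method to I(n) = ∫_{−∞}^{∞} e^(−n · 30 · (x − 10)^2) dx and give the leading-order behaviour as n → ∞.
I(n) = sqrt(π/(30n))

Here φ(x) = 30 · (x − 10)^2 has its unique minimum at x* = 10 with φ(x*) = 0 and φ''(x*) = 60. Laplace's method gives
  I(n) ~ e^(−n φ(x*)) · sqrt(2π / (n · φ''(x*))) = sqrt(2π / (60n)) = sqrt(π/(30n)).
This is exact: substituting u = (x − 10)·sqrt(30n) gives I(n) = (1/sqrt(30n)) ∫_{−∞}^{∞} e^(−u^2) du = sqrt(π/(30n)).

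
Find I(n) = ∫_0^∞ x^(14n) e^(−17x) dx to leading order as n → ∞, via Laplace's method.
I(n) ~ (sqrt(2π·14n) / 17) · (14n/(17e))^(14n)

Write the integrand as exp(14n ln x − 17x) and set f(x) = 14n ln x − 17x. Then f'(x) = 14n/x − 17 = 0 at x* = 14n/17, and f''(x*) = −14n/x*^2 = −17^2/(14n). Laplace's method (interior maximum) gives
  I(n) ~ e^(f(x*)) · sqrt(2π / |f''(x*)|)
        = exp(14n ln(14n/17) − 14n) · sqrt(2π · 14n / 17^2)
        = (14n/17)^(14n) e^(−14n) · sqrt(2π·14n) / 17
        = (sqrt(2π·14n) / 17) · (14n/(17e))^(14n).
This matches Γ(14n+1)/17^(14n+1) with Stirling applied to Γ.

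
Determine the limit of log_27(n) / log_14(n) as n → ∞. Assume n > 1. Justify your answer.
lim = ln(14) / ln(27) = log_27(14)

Change of base: log_27(n) = ln n / ln 27 and log_14(n) = ln n / ln 14. The ratio is (ln n / ln 27) · (ln 14 / ln n) = ln 14 / ln 27, a constant independent of n. So the limit is ln 14 / ln 27 = log_27(14).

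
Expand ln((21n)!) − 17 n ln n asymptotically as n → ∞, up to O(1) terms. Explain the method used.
ln((21n)!) − 17 n ln n = 4 n ln n + 21(ln 21 − 1) n + (1/2) ln(2π·21n) + O(1/n)

Stirling: ln((21n)!) = 21n ln(21n) − 21n + (1/2) ln(2π·21n) + O(1/n).
Expand 21n ln(21n) = 21n (ln n + ln 21) = 21n ln n + 21n ln 21.
Subtract 17n ln n: leading term is (21 − 17) n ln n = 4 n ln n. The next term is 21n ln 21 − 21n = 21(ln 21 − 1) n. Then the (1/2) ln(2π·21n) correction.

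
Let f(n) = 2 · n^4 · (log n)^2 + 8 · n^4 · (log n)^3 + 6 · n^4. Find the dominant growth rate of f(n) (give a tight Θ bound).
f(n) ∈ Θ(n^4 · (log n)^3)

Compare the terms by growth order. For large n, n^a · (log n)^b dominates n^a' · (log n)^b' iff a > a', or (a = a' and b > b'). Ranking the 3 terms shows the dominant one is 8 · n^4 · (log n)^3. Hence f(n) ∈ Θ(n^4 · (log n)^3).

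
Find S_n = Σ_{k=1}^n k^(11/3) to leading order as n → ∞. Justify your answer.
S_n ~ (3/14) · n^(14/3)

Integral comparison: Σ_{k=1}^n k^(11/3) = ∫_0^n x^(11/3) dx + O(n^(11/3)). The integral is n^(1 + 11/3) / (1 + 11/3) = n^((11+3)/3) / ((11+3)/3) = (3/14) · n^(14/3).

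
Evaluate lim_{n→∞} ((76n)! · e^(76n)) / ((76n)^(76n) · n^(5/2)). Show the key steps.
lim = 0

Stirling: (76n)! ~ sqrt(2π·76n) · (76n/e)^(76n). Hence
  (76n)! · e^(76n) / (76n)^(76n) ~ sqrt(2π·76n).
Dividing by n^(5/2): sqrt(2π·76n) / n^(5/2) = sqrt(2π·76) · n^((1−5)/2), so the expression behaves like sqrt(2π·76) · n^((1−5)/2) → 0.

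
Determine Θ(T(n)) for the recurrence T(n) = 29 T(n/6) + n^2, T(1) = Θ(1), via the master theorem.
T(n) = Θ(n^2)

log_6 29 ≈ 1.879. f(n) = n^2 dominates n^(log_6 29) since 2 > 1.879, and the regularity condition a·f(n/b) = 29·(n/6)^2 = (29/36)·n^2 ≤ c·f(n) holds with c = 29/36 ≈ 0.806 < 1. So this is Case 3: T(n) = Θ(f(n)) = Θ(n^2).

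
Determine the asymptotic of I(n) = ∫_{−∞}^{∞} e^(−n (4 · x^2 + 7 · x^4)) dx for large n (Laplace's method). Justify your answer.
I(n) ~ sqrt(π/(4n))

φ(x) = 4 · x^2 + 7 · x^4 has its unique global minimum at x* = 0 (since φ'(x) = 8x + 28x^3 = 0 only at x = 0 for real x with both coefficients positive, and φ → ∞ as |x| → ∞). At x* = 0, φ(0) = 0 and φ''(0) = 8. Laplace's method then gives
  I(n) ~ sqrt(2π / (n · φ''(0))) · e^(−n φ(0)) = sqrt(2π / (8n)) = sqrt(π/(4n)).
The 7 · x^4 term contributes only at subleading order (an O(1/n) relative correction).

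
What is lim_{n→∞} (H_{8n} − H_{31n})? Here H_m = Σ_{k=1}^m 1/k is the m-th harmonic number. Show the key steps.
lim = ln(8/31)

Euler-Maclaurin gives H_m = ln m + γ + 1/(2m) + O(1/m^2). The γ and O(1/m) terms cancel in the difference:
  H_{8n} − H_{31n} = ln(8n) − ln(31n) + O(1/n) = ln(8/31) + O(1/n).
Hence the limit is ln(8/31).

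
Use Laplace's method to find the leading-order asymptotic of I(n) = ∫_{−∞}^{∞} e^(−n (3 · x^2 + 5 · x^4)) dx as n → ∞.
I(n) ~ sqrt(π/(3n))

φ(x) = 3 · x^2 + 5 · x^4 has its unique global minimum at x* = 0 (since φ'(x) = 6x + 20x^3 = 0 only at x = 0 for real x with both coefficients positive, and φ → ∞ as |x| → ∞). At x* = 0, φ(0) = 0 and φ''(0) = 6. Laplace's method then gives
  I(n) ~ sqrt(2π / (n · φ''(0))) · e^(−n φ(0)) = sqrt(2π / (6n)) = sqrt(π/(3n)).
The 5 · x^4 term contributes only at subleading order (an O(1/n) relative correction).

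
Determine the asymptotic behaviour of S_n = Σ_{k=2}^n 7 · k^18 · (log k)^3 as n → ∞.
S_n ~ 7 · n^19 · (log n)^3 / 19

By integral comparison, S_n = ∫_1^n 7 · x^18 · (log x)^3 dx + O(n^18 · (log n)^3). For the integral, the leading term of ∫_1^n x^18 (log x)^3 dx is n^19/19 · (log n)^3 (by repeated integration by parts; each step lowers the log-exponent and produces a relatively O(1/log n) correction). Hence S_n ~ 7 · n^19 · (log n)^3 / 19.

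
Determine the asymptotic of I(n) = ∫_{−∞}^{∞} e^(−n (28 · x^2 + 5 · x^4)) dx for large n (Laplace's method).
I(n) ~ sqrt(π/(28n))

φ(x) = 28 · x^2 + 5 · x^4 has its unique global minimum at x* = 0 (since φ'(x) = 56x + 20x^3 = 0 only at x = 0 for real x with both coefficients positive, and φ → ∞ as |x| → ∞). At x* = 0, φ(0) = 0 and φ''(0) = 56. Laplace's method then gives
  I(n) ~ sqrt(2π / (n · φ''(0))) · e^(−n φ(0)) = sqrt(2π / (56n)) = sqrt(π/(28n)).
The 5 · x^4 term contributes only at subleading order (an O(1/n) relative correction).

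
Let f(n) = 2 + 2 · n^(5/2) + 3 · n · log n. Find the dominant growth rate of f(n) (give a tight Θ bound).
f(n) ∈ Θ(n^(5/2))

Compare the terms by growth order. For large n, n^a · (log n)^b dominates n^a' · (log n)^b' iff a > a', or (a = a' and b > b'). Ranking the 3 terms shows the dominant one is 2 · n^(5/2). Hence f(n) ∈ Θ(n^(5/2)).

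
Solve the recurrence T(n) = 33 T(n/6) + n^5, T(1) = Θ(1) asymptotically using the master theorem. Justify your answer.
T(n) = Θ(n^5)

log_6 33 ≈ 1.951. f(n) = n^5 dominates n^(log_6 33) since 5 > 1.951, and the regularity condition a·f(n/b) = 33·(n/6)^5 = (33/7776)·n^5 ≤ c·f(n) holds with c = 33/7776 ≈ 0.00424 < 1. So this is Case 3: T(n) = Θ(f(n)) = Θ(n^5).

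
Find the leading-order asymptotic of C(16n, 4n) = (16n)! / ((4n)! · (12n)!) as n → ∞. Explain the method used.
C(16n, 4n) ~ (256/27)^(4n) · sqrt(2/(3π·4n))

Write N = 4n. Apply Stirling to each factorial:
  (4N)! ~ sqrt(2π·4N) · (4N/e)^(4N),
  N! ~ sqrt(2π N) · (N/e)^N,
  (3N)! ~ sqrt(2π·3N) · (3N/e)^(3N).
The exponential factors combine to (4N)^(4N) / (N^N · (3N)^(3N)) = 4^(4N)/3^(3N) = (4^4/3^3)^N = (256/27)^N.
The square-root prefactors combine to sqrt(2π·4N) / (sqrt(2π N)·sqrt(2π·3N)) = sqrt(4 / (2π·3·N)) = sqrt(2/(3π·4n)).
Substituting N = 4n: C(16n, 4n) ~ (256/27)^(4n) · sqrt(2/(3π·4n)).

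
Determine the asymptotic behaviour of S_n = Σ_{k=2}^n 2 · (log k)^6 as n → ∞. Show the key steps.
S_n ~ 2 · n · (log n)^6

By integral comparison, S_n = ∫_1^n 2 · (log x)^6 dx + O((log n)^6). For the integral, the leading term of ∫_1^n (log x)^6 dx is n · (log n)^6 (by repeated integration by parts; each step lowers the log-exponent and produces a relatively O(1/log n) correction). Hence S_n ~ 2 · n · (log n)^6.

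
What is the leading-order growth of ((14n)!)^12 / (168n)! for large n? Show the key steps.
((14n)!)^12/(168n)! ~ ((2π·14n)^(11/2) / sqrt(12)) · 12^(−12·14n)  →  0

Write N = 14n. Stirling: N! ~ sqrt(2π N)(N/e)^N and (12N)! ~ sqrt(2π·12N)·(12N/e)^(12N).
  (N!)^12/(12N)! ~ (2π N)^(12/2) (N/e)^(12N) / [sqrt(2π·12N) (12N/e)^(12N)]
     = (2π N)^(12/2) / sqrt(2π·12N) · (N/(12N))^(12N)
     = (2π N)^((12−1)/2) / sqrt(12) · 12^(−12N).
Since 12^12 > 1, the factor 12^(−12N) decays exponentially, so the ratio → 0. Substituting N = 14n gives the stated form.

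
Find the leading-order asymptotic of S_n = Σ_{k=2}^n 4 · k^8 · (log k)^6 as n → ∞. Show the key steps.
S_n ~ 4 · n^9 · (log n)^6 / 9

By integral comparison, S_n = ∫_1^n 4 · x^8 · (log x)^6 dx + O(n^8 · (log n)^6). For the integral, the leading term of ∫_1^n x^8 (log x)^6 dx is n^9/9 · (log n)^6 (by repeated integration by parts; each step lowers the log-exponent and produces a relatively O(1/log n) correction). Hence S_n ~ 4 · n^9 · (log n)^6 / 9.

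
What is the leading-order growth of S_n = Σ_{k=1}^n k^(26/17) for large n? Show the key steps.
S_n ~ (17/43) · n^(43/17)

Integral comparison: Σ_{k=1}^n k^(26/17) = ∫_0^n x^(26/17) dx + O(n^(26/17)). The integral is n^(1 + 26/17) / (1 + 26/17) = n^((26+17)/17) / ((26+17)/17) = (17/43) · n^(43/17).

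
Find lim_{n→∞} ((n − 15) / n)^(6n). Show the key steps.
lim = e^(−90)

Rewrite as (1 − 15/n)^(6n). By the standard limit (1 + x/n)^n → e^x, we have (1 − 15/n)^n → e^(−15), and raising to the 6th power gives e^(−90).
More precisely, ln[(1 − 15/n)^(6n)] = 6n · ln(1 − 15/n) = 6n · (-15/n + O(1/n^2)) = -90 + O(1/n) → -90.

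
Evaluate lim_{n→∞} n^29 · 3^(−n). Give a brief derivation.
lim = 0

Exponentials with base > 1 dominate every fixed polynomial: for any fixed c, n^c / 3^n → 0 as n → ∞ (e.g. by the ratio test, or by writing 3^n = e^(n ln 3) and noting e^(n ln 3) / n^c → ∞). Hence n^29 · 3^(−n) = n^29 / 3^n → 0.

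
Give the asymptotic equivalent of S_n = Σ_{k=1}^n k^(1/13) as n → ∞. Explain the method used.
S_n ~ (13/14) · n^(14/13)

Integral comparison: Σ_{k=1}^n k^(1/13) = ∫_0^n x^(1/13) dx + O(n^(1/13)). The integral is n^(1 + 1/13) / (1 + 1/13) = n^((1+13)/13) / ((1+13)/13) = (13/14) · n^(14/13).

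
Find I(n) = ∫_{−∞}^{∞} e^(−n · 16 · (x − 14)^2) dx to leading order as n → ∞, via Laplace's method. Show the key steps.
I(n) = sqrt(π/(16n))

Here φ(x) = 16 · (x − 14)^2 has its unique minimum at x* = 14 with φ(x*) = 0 and φ''(x*) = 32. Laplace's method gives
  I(n) ~ e^(−n φ(x*)) · sqrt(2π / (n · φ''(x*))) = sqrt(2π / (32n)) = sqrt(π/(16n)).
This is exact: substituting u = (x − 14)·sqrt(16n) gives I(n) = (1/sqrt(16n)) ∫_{−∞}^{∞} e^(−u^2) du = sqrt(π/(16n)).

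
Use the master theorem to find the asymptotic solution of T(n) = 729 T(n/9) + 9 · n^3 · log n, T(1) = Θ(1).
T(n) = Θ(n^3 · (log n)^2)

Here log_9 729 = 3 and f(n) = 9 · n^3 · log n = Θ(n^(log_9 729) · (log n)^1). This is the extended Case 2 of the master theorem (f matches the critical exponent up to log factors), giving T(n) = Θ(n^(log_9 729) · (log n)^(1+1)) = Θ(n^3 · (log n)^2).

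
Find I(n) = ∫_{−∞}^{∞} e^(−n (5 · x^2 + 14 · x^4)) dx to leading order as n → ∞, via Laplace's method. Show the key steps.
I(n) ~ sqrt(π/(5n))

φ(x) = 5 · x^2 + 14 · x^4 has its unique global minimum at x* = 0 (since φ'(x) = 10x + 56x^3 = 0 only at x = 0 for real x with both coefficients positive, and φ → ∞ as |x| → ∞). At x* = 0, φ(0) = 0 and φ''(0) = 10. Laplace's method then gives
  I(n) ~ sqrt(2π / (n · φ''(0))) · e^(−n φ(0)) = sqrt(2π / (10n)) = sqrt(π/(5n)).
The 14 · x^4 term contributes only at subleading order (an O(1/n) relative correction).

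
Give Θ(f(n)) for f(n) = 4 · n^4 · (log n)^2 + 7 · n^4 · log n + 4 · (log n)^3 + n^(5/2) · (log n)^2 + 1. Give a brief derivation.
f(n) ∈ Θ(n^4 · (log n)^2)

Compare the terms by growth order. For large n, n^a · (log n)^b dominates n^a' · (log n)^b' iff a > a', or (a = a' and b > b'). Ranking the 5 terms shows the dominant one is 4 · n^4 · (log n)^2. Hence f(n) ∈ Θ(n^4 · (log n)^2).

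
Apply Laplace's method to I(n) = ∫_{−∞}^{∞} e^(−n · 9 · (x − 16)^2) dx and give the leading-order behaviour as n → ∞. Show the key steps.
I(n) = sqrt(π/(9n))

Here φ(x) = 9 · (x − 16)^2 has its unique minimum at x* = 16 with φ(x*) = 0 and φ''(x*) = 18. Laplace's method gives
  I(n) ~ e^(−n φ(x*)) · sqrt(2π / (n · φ''(x*))) = sqrt(2π / (18n)) = sqrt(π/(9n)).
This is exact: substituting u = (x − 16)·sqrt(9n) gives I(n) = (1/sqrt(9n)) ∫_{−∞}^{∞} e^(−u^2) du = sqrt(π/(9n)).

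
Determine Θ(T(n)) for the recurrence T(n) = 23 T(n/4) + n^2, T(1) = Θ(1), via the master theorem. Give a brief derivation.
T(n) = Θ(n^(log_4 23))

Master theorem: compare f(n) = n^2 to n^(log_4 23) where log_4 23 ≈ 2.262. Since 2 < log_4 23, we have f(n) = O(n^(log_4 23 − ε)) for some ε > 0 — Case 1. Hence T(n) = Θ(n^(log_4 23)).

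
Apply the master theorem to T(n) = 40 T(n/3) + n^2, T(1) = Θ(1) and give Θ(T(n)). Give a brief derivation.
T(n) = Θ(n^(log_3 40))

Master theorem: compare f(n) = n^2 to n^(log_3 40) where log_3 40 ≈ 3.358. Since 2 < log_3 40, we have f(n) = O(n^(log_3 40 − ε)) for some ε > 0 — Case 1. Hence T(n) = Θ(n^(log_3 40)).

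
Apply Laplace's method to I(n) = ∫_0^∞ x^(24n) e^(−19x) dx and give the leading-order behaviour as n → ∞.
I(n) ~ (sqrt(2π·24n) / 19) · (24n/(19e))^(24n)

Write the integrand as exp(24n ln x − 19x) and set f(x) = 24n ln x − 19x. Then f'(x) = 24n/x − 19 = 0 at x* = 24n/19, and f''(x*) = −24n/x*^2 = −19^2/(24n). Laplace's method (interior maximum) gives
  I(n) ~ e^(f(x*)) · sqrt(2π / |f''(x*)|)
        = exp(24n ln(24n/19) − 24n) · sqrt(2π · 24n / 19^2)
        = (24n/19)^(24n) e^(−24n) · sqrt(2π·24n) / 19
        = (sqrt(2π·24n) / 19) · (24n/(19e))^(24n).
This matches Γ(24n+1)/19^(24n+1) with Stirling applied to Γ.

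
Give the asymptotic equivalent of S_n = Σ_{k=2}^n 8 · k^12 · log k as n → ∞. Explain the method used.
S_n ~ 8 · n^13 log n / 13 − 8 · n^13 / 169

By integral comparison, S_n = ∫_1^n 8 · x^12 · log x dx + O(n^12 · log n). For the integral, ∫ x^12 log x dx = n^13 log n / 13 − n^13/169 (integration by parts). Hence S_n ~ 8 · n^13 log n / 13 − 8 · n^13 / 169.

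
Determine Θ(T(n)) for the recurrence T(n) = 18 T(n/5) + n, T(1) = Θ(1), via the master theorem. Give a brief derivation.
T(n) = Θ(n^(log_5 18))

Master theorem: compare f(n) = n to n^(log_5 18) where log_5 18 ≈ 1.796. Since 1 < log_5 18, we have f(n) = O(n^(log_5 18 − ε)) for some ε > 0 — Case 1. Hence T(n) = Θ(n^(log_5 18)).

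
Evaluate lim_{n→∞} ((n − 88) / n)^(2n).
lim = e^(−176)

Rewrite as (1 − 88/n)^(2n). By the standard limit (1 + x/n)^n → e^x, we have (1 − 88/n)^n → e^(−88), and raising to the 2nd power gives e^(−176).
More precisely, ln[(1 − 88/n)^(2n)] = 2n · ln(1 − 88/n) = 2n · (-88/n + O(1/n^2)) = -176 + O(1/n) → -176.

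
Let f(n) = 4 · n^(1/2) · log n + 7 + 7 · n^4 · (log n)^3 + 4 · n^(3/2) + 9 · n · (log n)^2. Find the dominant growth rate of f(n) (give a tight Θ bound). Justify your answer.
f(n) ∈ Θ(n^4 · (log n)^3)

Compare the terms by growth order. For large n, n^a · (log n)^b dominates n^a' · (log n)^b' iff a > a', or (a = a' and b > b'). Ranking the 5 terms shows the dominant one is 7 · n^4 · (log n)^3. Hence f(n) ∈ Θ(n^4 · (log n)^3).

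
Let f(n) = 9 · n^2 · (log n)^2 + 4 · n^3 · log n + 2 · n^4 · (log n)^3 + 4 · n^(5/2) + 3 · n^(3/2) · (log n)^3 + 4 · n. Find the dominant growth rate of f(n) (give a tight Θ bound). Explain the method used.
f(n) ∈ Θ(n^4 · (log n)^3)

Compare the terms by growth order. For large n, n^a · (log n)^b dominates n^a' · (log n)^b' iff a > a', or (a = a' and b > b'). Ranking the 6 terms shows the dominant one is 2 · n^4 · (log n)^3. Hence f(n) ∈ Θ(n^4 · (log n)^3).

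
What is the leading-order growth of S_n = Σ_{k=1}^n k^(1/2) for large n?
S_n ~ (2/3) · n^(3/2)

Integral comparison: Σ_{k=1}^n k^(1/2) = ∫_0^n x^(1/2) dx + O(n^(1/2)). The integral is n^(1 + 1/2) / (1 + 1/2) = n^((1+2)/2) / ((1+2)/2) = (2/3) · n^(3/2).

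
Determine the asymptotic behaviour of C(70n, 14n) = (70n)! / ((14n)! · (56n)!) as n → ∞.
C(70n, 14n) ~ (3125/256)^(14n) · sqrt(5/(8π·14n))

Write N = 14n. Apply Stirling to each factorial:
  (5N)! ~ sqrt(2π·5N) · (5N/e)^(5N),
  N! ~ sqrt(2π N) · (N/e)^N,
  (4N)! ~ sqrt(2π·4N) · (4N/e)^(4N).
The exponential factors combine to (5N)^(5N) / (N^N · (4N)^(4N)) = 5^(5N)/4^(4N) = (5^5/4^4)^N = (3125/256)^N.
The square-root prefactors combine to sqrt(2π·5N) / (sqrt(2π N)·sqrt(2π·4N)) = sqrt(5 / (2π·4·N)) = sqrt(5/(8π·14n)).
Substituting N = 14n: C(70n, 14n) ~ (3125/256)^(14n) · sqrt(5/(8π·14n)).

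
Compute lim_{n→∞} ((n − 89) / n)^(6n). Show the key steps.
lim = e^(−534)

Rewrite as (1 − 89/n)^(6n). By the standard limit (1 + x/n)^n → e^x, we have (1 − 89/n)^n → e^(−89), and raising to the 6th power gives e^(−534).
More precisely, ln[(1 − 89/n)^(6n)] = 6n · ln(1 − 89/n) = 6n · (-89/n + O(1/n^2)) = -534 + O(1/n) → -534.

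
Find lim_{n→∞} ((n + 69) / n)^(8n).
lim = e^552

Rewrite as (1 + 69/n)^(8n). By the standard limit (1 + x/n)^n → e^x, we have (1 + 69/n)^n → e^69, and raising to the 8th power gives e^552.
More precisely, ln[(1 + 69/n)^(8n)] = 8n · ln(1 + 69/n) = 8n · (69/n + O(1/n^2)) = 552 + O(1/n) → 552.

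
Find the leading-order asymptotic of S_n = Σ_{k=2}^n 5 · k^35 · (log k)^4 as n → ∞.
S_n ~ 5 · n^36 · (log n)^4 / 36

By integral comparison, S_n = ∫_1^n 5 · x^35 · (log x)^4 dx + O(n^35 · (log n)^4). For the integral, the leading term of ∫_1^n x^35 (log x)^4 dx is n^36/36 · (log n)^4 (by repeated integration by parts; each step lowers the log-exponent and produces a relatively O(1/log n) correction). Hence S_n ~ 5 · n^36 · (log n)^4 / 36.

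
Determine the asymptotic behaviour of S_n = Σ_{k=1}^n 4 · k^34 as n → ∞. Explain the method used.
S_n ~ 4 · n^35 / 35

By integral comparison (Euler-Maclaurin), Σ_{k=1}^n 4 · k^34 = 4 · ∫_0^n x^34 dx + O(n^34) = 4 · n^35/35 + O(n^34). (Equivalently, Faulhaber's formula gives the same leading term.)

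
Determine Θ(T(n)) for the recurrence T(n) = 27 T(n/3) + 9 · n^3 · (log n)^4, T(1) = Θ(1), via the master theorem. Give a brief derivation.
T(n) = Θ(n^3 · (log n)^5)

Here log_3 27 = 3 and f(n) = 9 · n^3 · (log n)^4 = Θ(n^(log_3 27) · (log n)^4). This is the extended Case 2 of the master theorem (f matches the critical exponent up to log factors), giving T(n) = Θ(n^(log_3 27) · (log n)^(4+1)) = Θ(n^3 · (log n)^5).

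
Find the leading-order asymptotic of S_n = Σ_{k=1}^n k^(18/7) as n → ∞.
S_n ~ (7/25) · n^(25/7)

Integral comparison: Σ_{k=1}^n k^(18/7) = ∫_0^n x^(18/7) dx + O(n^(18/7)). The integral is n^(1 + 18/7) / (1 + 18/7) = n^((18+7)/7) / ((18+7)/7) = (7/25) · n^(25/7).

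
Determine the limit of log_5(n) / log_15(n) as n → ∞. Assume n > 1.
lim = ln(15) / ln(5) = log_5(15)

Change of base: log_5(n) = ln n / ln 5 and log_15(n) = ln n / ln 15. The ratio is (ln n / ln 5) · (ln 15 / ln n) = ln 15 / ln 5, a constant independent of n. So the limit is ln 15 / ln 5 = log_5(15).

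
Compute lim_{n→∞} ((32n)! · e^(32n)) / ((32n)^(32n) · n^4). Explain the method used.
lim = 0

Stirling: (32n)! ~ sqrt(2π·32n) · (32n/e)^(32n). Hence
  (32n)! · e^(32n) / (32n)^(32n) ~ sqrt(2π·32n).
Dividing by n^4: sqrt(2π·32n) / n^4 = sqrt(2π·32) · n^((1−8)/2), so the expression behaves like sqrt(2π·32) · n^((1−8)/2) → 0.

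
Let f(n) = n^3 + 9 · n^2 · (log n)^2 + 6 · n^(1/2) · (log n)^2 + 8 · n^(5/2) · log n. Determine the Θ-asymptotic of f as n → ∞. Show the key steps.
f(n) ∈ Θ(n^3)

Compare the terms by growth order. For large n, n^a · (log n)^b dominates n^a' · (log n)^b' iff a > a', or (a = a' and b > b'). Ranking the 4 terms shows the dominant one is n^3. Hence f(n) ∈ Θ(n^3).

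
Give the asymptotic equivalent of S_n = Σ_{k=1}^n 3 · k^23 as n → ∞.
S_n ~ n^24 / 8

By integral comparison (Euler-Maclaurin), Σ_{k=1}^n 3 · k^23 = 3 · ∫_0^n x^23 dx + O(n^23) = 3 · n^24/24 = n^24 / 8 + O(n^23). (Equivalently, Faulhaber's formula gives the same leading term.)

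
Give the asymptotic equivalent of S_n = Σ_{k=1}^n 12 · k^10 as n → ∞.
S_n ~ 12 · n^11 / 11

By integral comparison (Euler-Maclaurin), Σ_{k=1}^n 12 · k^10 = 12 · ∫_0^n x^10 dx + O(n^10) = 12 · n^11/11 + O(n^10). (Equivalently, Faulhaber's formula gives the same leading term.)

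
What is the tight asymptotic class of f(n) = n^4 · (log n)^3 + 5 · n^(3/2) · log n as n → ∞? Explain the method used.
f(n) ∈ Θ(n^4 · (log n)^3)

Compare the terms by growth order. For large n, n^a · (log n)^b dominates n^a' · (log n)^b' iff a > a', or (a = a' and b > b'). Ranking the 2 terms shows the dominant one is n^4 · (log n)^3. Hence f(n) ∈ Θ(n^4 · (log n)^3).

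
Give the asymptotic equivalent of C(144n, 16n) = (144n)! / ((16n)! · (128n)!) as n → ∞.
C(144n, 16n) ~ (387420489/16777216)^(16n) · sqrt(9/(16π·16n))

Write N = 16n. Apply Stirling to each factorial:
  (9N)! ~ sqrt(2π·9N) · (9N/e)^(9N),
  N! ~ sqrt(2π N) · (N/e)^N,
  (8N)! ~ sqrt(2π·8N) · (8N/e)^(8N).
The exponential factors combine to (9N)^(9N) / (N^N · (8N)^(8N)) = 9^(9N)/8^(8N) = (9^9/8^8)^N = (387420489/16777216)^N.
The square-root prefactors combine to sqrt(2π·9N) / (sqrt(2π N)·sqrt(2π·8N)) = sqrt(9 / (2π·8·N)) = sqrt(9/(16π·16n)).
Substituting N = 16n: C(144n, 16n) ~ (387420489/16777216)^(16n) · sqrt(9/(16π·16n)).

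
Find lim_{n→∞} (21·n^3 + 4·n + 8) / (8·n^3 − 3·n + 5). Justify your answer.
lim = 21/8

For large n the leading n^3 terms dominate both numerator and denominator. Dividing top and bottom by n^3, every other term tends to 0, leaving 21/8.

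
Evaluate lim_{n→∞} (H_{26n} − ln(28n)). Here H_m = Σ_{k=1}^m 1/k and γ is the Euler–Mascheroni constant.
lim = ln(13/14) + γ

By Euler-Maclaurin, H_m = ln m + γ + O(1/m). So
  H_{26n} − ln(28n) = ln(26n) + γ − ln(28n) + O(1/n)
                       = ln(26/28) + γ + O(1/n).
Hence the limit is ln(26/28) + γ (= ln(13/14)).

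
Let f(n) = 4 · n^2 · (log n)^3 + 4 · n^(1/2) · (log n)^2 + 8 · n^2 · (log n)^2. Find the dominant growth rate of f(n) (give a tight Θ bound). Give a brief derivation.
f(n) ∈ Θ(n^2 · (log n)^3)

Compare the terms by growth order. For large n, n^a · (log n)^b dominates n^a' · (log n)^b' iff a > a', or (a = a' and b > b'). Ranking the 3 terms shows the dominant one is 4 · n^2 · (log n)^3. Hence f(n) ∈ Θ(n^2 · (log n)^3).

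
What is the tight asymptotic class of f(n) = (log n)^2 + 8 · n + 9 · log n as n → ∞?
f(n) ∈ Θ(n)

Compare the terms by growth order. For large n, n^a · (log n)^b dominates n^a' · (log n)^b' iff a > a', or (a = a' and b > b'). Ranking the 3 terms shows the dominant one is 8 · n. Hence f(n) ∈ Θ(n).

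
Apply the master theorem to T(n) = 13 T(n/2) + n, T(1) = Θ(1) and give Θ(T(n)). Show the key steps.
T(n) = Θ(n^(log_2 13))

Master theorem: compare f(n) = n to n^(log_2 13) where log_2 13 ≈ 3.700. Since 1 < log_2 13, we have f(n) = O(n^(log_2 13 − ε)) for some ε > 0 — Case 1. Hence T(n) = Θ(n^(log_2 13)).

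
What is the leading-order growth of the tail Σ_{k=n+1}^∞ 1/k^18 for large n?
Σ_{k>n} 1/k^18 ~ 1/(17 · n^17)

Compare to the integral: ∫_{n}^∞ x^(−18) dx = [−x^(−17)/17]_{n}^∞ = 1/((18−1)·n^17). Euler-Maclaurin then gives
  Σ_{k>n} 1/k^18 = ∫_{n}^∞ dx/x^18 − 1/(2·n^18) + O(1/n^19).
(Equivalently this is ζ(18) − Σ_{k≤n} 1/k^18.)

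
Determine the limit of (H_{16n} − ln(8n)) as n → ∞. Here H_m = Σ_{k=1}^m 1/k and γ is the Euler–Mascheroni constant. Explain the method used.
lim = ln 2 + γ

By Euler-Maclaurin, H_m = ln m + γ + O(1/m). So
  H_{16n} − ln(8n) = ln(16n) + γ − ln(8n) + O(1/n)
                       = ln(16/8) + γ + O(1/n).
Hence the limit is ln(16/8) + γ (= ln 2).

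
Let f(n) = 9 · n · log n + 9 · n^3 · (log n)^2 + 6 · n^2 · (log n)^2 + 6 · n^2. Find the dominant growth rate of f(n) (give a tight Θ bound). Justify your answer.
f(n) ∈ Θ(n^3 · (log n)^2)

Compare the terms by growth order. For large n, n^a · (log n)^b dominates n^a' · (log n)^b' iff a > a', or (a = a' and b > b'). Ranking the 4 terms shows the dominant one is 9 · n^3 · (log n)^2. Hence f(n) ∈ Θ(n^3 · (log n)^2).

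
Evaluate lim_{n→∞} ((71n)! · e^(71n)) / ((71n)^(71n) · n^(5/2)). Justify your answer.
lim = 0

Stirling: (71n)! ~ sqrt(2π·71n) · (71n/e)^(71n). Hence
  (71n)! · e^(71n) / (71n)^(71n) ~ sqrt(2π·71n).
Dividing by n^(5/2): sqrt(2π·71n) / n^(5/2) = sqrt(2π·71) · n^((1−5)/2), so the expression behaves like sqrt(2π·71) · n^((1−5)/2) → 0.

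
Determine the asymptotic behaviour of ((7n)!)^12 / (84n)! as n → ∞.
((7n)!)^12/(84n)! ~ ((2π·7n)^(11/2) / sqrt(12)) · 12^(−12·7n)  →  0

Write N = 7n. Stirling: N! ~ sqrt(2π N)(N/e)^N and (12N)! ~ sqrt(2π·12N)·(12N/e)^(12N).
  (N!)^12/(12N)! ~ (2π N)^(12/2) (N/e)^(12N) / [sqrt(2π·12N) (12N/e)^(12N)]
     = (2π N)^(12/2) / sqrt(2π·12N) · (N/(12N))^(12N)
     = (2π N)^((12−1)/2) / sqrt(12) · 12^(−12N).
Since 12^12 > 1, the factor 12^(−12N) decays exponentially, so the ratio → 0. Substituting N = 7n gives the stated form.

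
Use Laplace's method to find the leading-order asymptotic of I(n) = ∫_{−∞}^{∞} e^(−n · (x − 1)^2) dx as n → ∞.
I(n) = sqrt(π/n)

Here φ(x) = (x − 1)^2 has its unique minimum at x* = 1 with φ(x*) = 0 and φ''(x*) = 2. Laplace's method gives
  I(n) ~ e^(−n φ(x*)) · sqrt(2π / (n · φ''(x*))) = sqrt(2π / (2n)) = sqrt(π/n).
This is exact: substituting u = (x − 1)·sqrt(n) gives I(n) = (1/sqrt(n)) ∫_{−∞}^{∞} e^(−u^2) du = sqrt(π/n).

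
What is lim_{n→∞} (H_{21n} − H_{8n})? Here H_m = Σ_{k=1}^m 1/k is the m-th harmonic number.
lim = ln(21/8)

Euler-Maclaurin gives H_m = ln m + γ + 1/(2m) + O(1/m^2). The γ and O(1/m) terms cancel in the difference:
  H_{21n} − H_{8n} = ln(21n) − ln(8n) + O(1/n) = ln(21/8) + O(1/n).
Hence the limit is ln(21/8).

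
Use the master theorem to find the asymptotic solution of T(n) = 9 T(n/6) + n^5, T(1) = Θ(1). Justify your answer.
T(n) = Θ(n^5)

log_6 9 ≈ 1.226. f(n) = n^5 dominates n^(log_6 9) since 5 > 1.226, and the regularity condition a·f(n/b) = 9·(n/6)^5 = (9/7776)·n^5 ≤ c·f(n) holds with c = 9/7776 ≈ 0.00116 < 1. So this is Case 3: T(n) = Θ(f(n)) = Θ(n^5).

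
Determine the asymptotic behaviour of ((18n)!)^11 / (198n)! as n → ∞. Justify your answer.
((18n)!)^11/(198n)! ~ ((2π·18n)^(10/2) / sqrt(11)) · 11^(−11·18n)  →  0

Write N = 18n. Stirling: N! ~ sqrt(2π N)(N/e)^N and (11N)! ~ sqrt(2π·11N)·(11N/e)^(11N).
  (N!)^11/(11N)! ~ (2π N)^(11/2) (N/e)^(11N) / [sqrt(2π·11N) (11N/e)^(11N)]
     = (2π N)^(11/2) / sqrt(2π·11N) · (N/(11N))^(11N)
     = (2π N)^((11−1)/2) / sqrt(11) · 11^(−11N).
Since 11^11 > 1, the factor 11^(−11N) decays exponentially, so the ratio → 0. Substituting N = 18n gives the stated form.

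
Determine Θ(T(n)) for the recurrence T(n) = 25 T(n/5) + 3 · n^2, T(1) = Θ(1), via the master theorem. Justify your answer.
T(n) = Θ(n^2 log n)

log_5 25 = 2, and f(n) = 3 · n^2 = Θ(n^(log_5 25)). This is Case 2 of the master theorem: T(n) = Θ(f(n) · log n) = Θ(n^2 log n).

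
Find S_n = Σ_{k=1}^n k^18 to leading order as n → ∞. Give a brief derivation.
S_n ~ n^19 / 19

By integral comparison (Euler-Maclaurin), Σ_{k=1}^n k^18 = ∫_0^n x^18 dx + O(n^18) = n^19/19 + O(n^18). (Equivalently, Faulhaber's formula gives the same leading term.)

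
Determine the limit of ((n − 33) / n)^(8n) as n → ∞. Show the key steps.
lim = e^(−264)

Rewrite as (1 − 33/n)^(8n). By the standard limit (1 + x/n)^n → e^x, we have (1 − 33/n)^n → e^(−33), and raising to the 8th power gives e^(−264).
More precisely, ln[(1 − 33/n)^(8n)] = 8n · ln(1 − 33/n) = 8n · (-33/n + O(1/n^2)) = -264 + O(1/n) → -264.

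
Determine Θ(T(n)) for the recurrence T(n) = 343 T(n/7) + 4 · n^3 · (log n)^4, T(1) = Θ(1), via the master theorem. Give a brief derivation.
T(n) = Θ(n^3 · (log n)^5)

Here log_7 343 = 3 and f(n) = 4 · n^3 · (log n)^4 = Θ(n^(log_7 343) · (log n)^4). This is the extended Case 2 of the master theorem (f matches the critical exponent up to log factors), giving T(n) = Θ(n^(log_7 343) · (log n)^(4+1)) = Θ(n^3 · (log n)^5).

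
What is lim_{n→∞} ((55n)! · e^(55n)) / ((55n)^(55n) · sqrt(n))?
lim = sqrt(2π·55)

Stirling: (55n)! ~ sqrt(2π·55n) · (55n/e)^(55n). Hence
  (55n)! · e^(55n) / (55n)^(55n) ~ sqrt(2π·55n).
Dividing by sqrt(n): sqrt(2π·55n) / sqrt(n) = sqrt(2π·55) · n^((1−1)/2), so the limit is sqrt(2π·55).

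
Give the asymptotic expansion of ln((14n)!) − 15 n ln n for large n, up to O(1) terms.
ln((14n)!) − 15 n ln n = −n ln n + 14(ln 14 − 1) n + (1/2) ln(2π·14n) + O(1/n)

Stirling: ln((14n)!) = 14n ln(14n) − 14n + (1/2) ln(2π·14n) + O(1/n).
Expand 14n ln(14n) = 14n (ln n + ln 14) = 14n ln n + 14n ln 14.
Subtract 15n ln n: leading term is (14 − 15) n ln n = −n ln n. The next term is 14n ln 14 − 14n = 14(ln 14 − 1) n. Then the (1/2) ln(2π·14n) correction.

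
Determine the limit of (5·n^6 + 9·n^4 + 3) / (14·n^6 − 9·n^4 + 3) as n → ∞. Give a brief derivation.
lim = 5/14

For large n the leading n^6 terms dominate both numerator and denominator. Dividing top and bottom by n^6, every other term tends to 0, leaving 5/14.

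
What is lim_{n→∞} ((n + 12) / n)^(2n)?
lim = e^24

Rewrite as (1 + 12/n)^(2n). By the standard limit (1 + x/n)^n → e^x, we have (1 + 12/n)^n → e^12, and raising to the 2nd power gives e^24.
More precisely, ln[(1 + 12/n)^(2n)] = 2n · ln(1 + 12/n) = 2n · (12/n + O(1/n^2)) = 24 + O(1/n) → 24.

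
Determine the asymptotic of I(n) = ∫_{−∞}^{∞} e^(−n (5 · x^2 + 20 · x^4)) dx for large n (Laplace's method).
I(n) ~ sqrt(π/(5n))

φ(x) = 5 · x^2 + 20 · x^4 has its unique global minimum at x* = 0 (since φ'(x) = 10x + 80x^3 = 0 only at x = 0 for real x with both coefficients positive, and φ → ∞ as |x| → ∞). At x* = 0, φ(0) = 0 and φ''(0) = 10. Laplace's method then gives
  I(n) ~ sqrt(2π / (n · φ''(0))) · e^(−n φ(0)) = sqrt(2π / (10n)) = sqrt(π/(5n)).
The 20 · x^4 term contributes only at subleading order (an O(1/n) relative correction).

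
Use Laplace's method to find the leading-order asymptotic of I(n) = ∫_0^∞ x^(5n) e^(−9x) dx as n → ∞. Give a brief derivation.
I(n) ~ (sqrt(2π·5n) / 9) · (5n/(9e))^(5n)

Write the integrand as exp(5n ln x − 9x) and set f(x) = 5n ln x − 9x. Then f'(x) = 5n/x − 9 = 0 at x* = 5n/9, and f''(x*) = −5n/x*^2 = −9^2/(5n). Laplace's method (interior maximum) gives
  I(n) ~ e^(f(x*)) · sqrt(2π / |f''(x*)|)
        = exp(5n ln(5n/9) − 5n) · sqrt(2π · 5n / 9^2)
        = (5n/9)^(5n) e^(−5n) · sqrt(2π·5n) / 9
        = (sqrt(2π·5n) / 9) · (5n/(9e))^(5n).
This matches Γ(5n+1)/9^(5n+1) with Stirling applied to Γ.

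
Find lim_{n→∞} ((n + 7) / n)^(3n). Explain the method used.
lim = e^21

Rewrite as (1 + 7/n)^(3n). By the standard limit (1 + x/n)^n → e^x, we have (1 + 7/n)^n → e^7, and raising to the 3rd power gives e^21.
More precisely, ln[(1 + 7/n)^(3n)] = 3n · ln(1 + 7/n) = 3n · (7/n + O(1/n^2)) = 21 + O(1/n) → 21.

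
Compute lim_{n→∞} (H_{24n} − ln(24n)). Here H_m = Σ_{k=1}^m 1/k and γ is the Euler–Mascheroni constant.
lim = γ

By Euler-Maclaurin, H_m = ln m + γ + O(1/m). So
  H_{24n} − ln(24n) = ln(24n) + γ − ln(24n) + O(1/n)
                       = ln(24/24) + γ + O(1/n).
Hence the limit is γ (since ln 1 = 0).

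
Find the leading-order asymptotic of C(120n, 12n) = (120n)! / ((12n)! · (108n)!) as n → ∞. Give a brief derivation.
C(120n, 12n) ~ (10000000000/387420489)^(12n) · sqrt(5/(9π·12n))

Write N = 12n. Apply Stirling to each factorial:
  (10N)! ~ sqrt(2π·10N) · (10N/e)^(10N),
  N! ~ sqrt(2π N) · (N/e)^N,
  (9N)! ~ sqrt(2π·9N) · (9N/e)^(9N).
The exponential factors combine to (10N)^(10N) / (N^N · (9N)^(9N)) = 10^(10N)/9^(9N) = (10^10/9^9)^N = (10000000000/387420489)^N.
The square-root prefactors combine to sqrt(2π·10N) / (sqrt(2π N)·sqrt(2π·9N)) = sqrt(10 / (2π·9·N)) = sqrt(5/(9π·12n)).
Substituting N = 12n: C(120n, 12n) ~ (10000000000/387420489)^(12n) · sqrt(5/(9π·12n)).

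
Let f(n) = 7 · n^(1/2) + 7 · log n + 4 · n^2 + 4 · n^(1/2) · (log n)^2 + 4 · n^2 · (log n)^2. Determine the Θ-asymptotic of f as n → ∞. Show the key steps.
f(n) ∈ Θ(n^2 · (log n)^2)

Compare the terms by growth order. For large n, n^a · (log n)^b dominates n^a' · (log n)^b' iff a > a', or (a = a' and b > b'). Ranking the 5 terms shows the dominant one is 4 · n^2 · (log n)^2. Hence f(n) ∈ Θ(n^2 · (log n)^2).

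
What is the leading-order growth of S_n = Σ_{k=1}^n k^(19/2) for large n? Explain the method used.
S_n ~ (2/21) · n^(21/2)

Integral comparison: Σ_{k=1}^n k^(19/2) = ∫_0^n x^(19/2) dx + O(n^(19/2)). The integral is n^(1 + 19/2) / (1 + 19/2) = n^((19+2)/2) / ((19+2)/2) = (2/21) · n^(21/2).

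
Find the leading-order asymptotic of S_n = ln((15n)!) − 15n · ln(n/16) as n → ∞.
S_n ~ 15n · (ln 240 − 1) + O(ln n)

Stirling: ln((15n)!) = 15n ln(15n) − 15n + O(ln n).
  S_n = 15n ln(15n) − 15n − 15n ln(n/16) + O(ln n)
      = 15n ln(15n) − 15n ln n + 15n ln 16 − 15n + O(ln n)
      = 15n ln 15 + 15n ln 16 − 15n + O(ln n)
      = 15n (ln 240 − 1) + O(ln n).
Numerically ln(240) − 1 ≈ 4.4806.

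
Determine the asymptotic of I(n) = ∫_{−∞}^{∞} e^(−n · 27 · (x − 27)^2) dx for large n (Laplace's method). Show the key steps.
I(n) = sqrt(π/(27n))

Here φ(x) = 27 · (x − 27)^2 has its unique minimum at x* = 27 with φ(x*) = 0 and φ''(x*) = 54. Laplace's method gives
  I(n) ~ e^(−n φ(x*)) · sqrt(2π / (n · φ''(x*))) = sqrt(2π / (54n)) = sqrt(π/(27n)).
This is exact: substituting u = (x − 27)·sqrt(27n) gives I(n) = (1/sqrt(27n)) ∫_{−∞}^{∞} e^(−u^2) du = sqrt(π/(27n)).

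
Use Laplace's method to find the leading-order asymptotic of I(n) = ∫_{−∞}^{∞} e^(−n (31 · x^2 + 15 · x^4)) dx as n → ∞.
I(n) ~ sqrt(π/(31n))

φ(x) = 31 · x^2 + 15 · x^4 has its unique global minimum at x* = 0 (since φ'(x) = 62x + 60x^3 = 0 only at x = 0 for real x with both coefficients positive, and φ → ∞ as |x| → ∞). At x* = 0, φ(0) = 0 and φ''(0) = 62. Laplace's method then gives
  I(n) ~ sqrt(2π / (n · φ''(0))) · e^(−n φ(0)) = sqrt(2π / (62n)) = sqrt(π/(31n)).
The 15 · x^4 term contributes only at subleading order (an O(1/n) relative correction).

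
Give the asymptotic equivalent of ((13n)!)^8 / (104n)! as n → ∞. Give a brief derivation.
((13n)!)^8/(104n)! ~ ((2π·13n)^(7/2) / sqrt(8)) · 8^(−8·13n)  →  0

Write N = 13n. Stirling: N! ~ sqrt(2π N)(N/e)^N and (8N)! ~ sqrt(2π·8N)·(8N/e)^(8N).
  (N!)^8/(8N)! ~ (2π N)^(8/2) (N/e)^(8N) / [sqrt(2π·8N) (8N/e)^(8N)]
     = (2π N)^(8/2) / sqrt(2π·8N) · (N/(8N))^(8N)
     = (2π N)^((8−1)/2) / sqrt(8) · 8^(−8N).
Since 8^8 > 1, the factor 8^(−8N) decays exponentially, so the ratio → 0. Substituting N = 13n gives the stated form.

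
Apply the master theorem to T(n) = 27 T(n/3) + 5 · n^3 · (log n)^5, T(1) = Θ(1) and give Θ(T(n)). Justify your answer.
T(n) = Θ(n^3 · (log n)^6)

Here log_3 27 = 3 and f(n) = 5 · n^3 · (log n)^5 = Θ(n^(log_3 27) · (log n)^5). This is the extended Case 2 of the master theorem (f matches the critical exponent up to log factors), giving T(n) = Θ(n^(log_3 27) · (log n)^(5+1)) = Θ(n^3 · (log n)^6).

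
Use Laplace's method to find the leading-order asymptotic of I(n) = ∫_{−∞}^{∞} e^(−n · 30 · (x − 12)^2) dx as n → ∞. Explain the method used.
I(n) = sqrt(π/(30n))

Here φ(x) = 30 · (x − 12)^2 has its unique minimum at x* = 12 with φ(x*) = 0 and φ''(x*) = 60. Laplace's method gives
  I(n) ~ e^(−n φ(x*)) · sqrt(2π / (n · φ''(x*))) = sqrt(2π / (60n)) = sqrt(π/(30n)).
This is exact: substituting u = (x − 12)·sqrt(30n) gives I(n) = (1/sqrt(30n)) ∫_{−∞}^{∞} e^(−u^2) du = sqrt(π/(30n)).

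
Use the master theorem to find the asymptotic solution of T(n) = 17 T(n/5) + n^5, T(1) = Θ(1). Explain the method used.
T(n) = Θ(n^5)

log_5 17 ≈ 1.760. f(n) = n^5 dominates n^(log_5 17) since 5 > 1.760, and the regularity condition a·f(n/b) = 17·(n/5)^5 = (17/3125)·n^5 ≤ c·f(n) holds with c = 17/3125 ≈ 0.00544 < 1. So this is Case 3: T(n) = Θ(f(n)) = Θ(n^5).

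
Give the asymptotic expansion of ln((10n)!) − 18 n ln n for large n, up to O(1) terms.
ln((10n)!) − 18 n ln n = −8 n ln n + 10(ln 10 − 1) n + (1/2) ln(2π·10n) + O(1/n)

Stirling: ln((10n)!) = 10n ln(10n) − 10n + (1/2) ln(2π·10n) + O(1/n).
Expand 10n ln(10n) = 10n (ln n + ln 10) = 10n ln n + 10n ln 10.
Subtract 18n ln n: leading term is (10 − 18) n ln n = −8 n ln n. The next term is 10n ln 10 − 10n = 10(ln 10 − 1) n. Then the (1/2) ln(2π·10n) correction.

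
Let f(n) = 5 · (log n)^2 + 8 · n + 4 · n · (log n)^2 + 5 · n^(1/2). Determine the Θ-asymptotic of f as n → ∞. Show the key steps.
f(n) ∈ Θ(n · (log n)^2)

Compare the terms by growth order. For large n, n^a · (log n)^b dominates n^a' · (log n)^b' iff a > a', or (a = a' and b > b'). Ranking the 4 terms shows the dominant one is 4 · n · (log n)^2. Hence f(n) ∈ Θ(n · (log n)^2).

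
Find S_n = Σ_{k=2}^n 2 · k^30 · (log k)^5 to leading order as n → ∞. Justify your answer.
S_n ~ 2 · n^31 · (log n)^5 / 31

By integral comparison, S_n = ∫_1^n 2 · x^30 · (log x)^5 dx + O(n^30 · (log n)^5). For the integral, the leading term of ∫_1^n x^30 (log x)^5 dx is n^31/31 · (log n)^5 (by repeated integration by parts; each step lowers the log-exponent and produces a relatively O(1/log n) correction). Hence S_n ~ 2 · n^31 · (log n)^5 / 31.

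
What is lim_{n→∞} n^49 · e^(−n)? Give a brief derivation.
lim = 0

Exponentials with base > 1 dominate every fixed polynomial: for any fixed c, n^c / e^n → 0 as n → ∞ (e.g. by the ratio test, or since e^n grows faster than any power of n). Hence n^49 · e^(−n) = n^49 / e^n → 0.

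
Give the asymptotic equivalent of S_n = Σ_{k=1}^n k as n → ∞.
S_n ~ n^2 / 2

By integral comparison (Euler-Maclaurin), Σ_{k=1}^n k = ∫_0^n x^1 dx + O(n) = n^2/2 + O(n). (Equivalently, Faulhaber's formula gives the same leading term.)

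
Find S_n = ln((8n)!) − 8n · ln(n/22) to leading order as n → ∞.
S_n ~ 8n · (ln 176 − 1) + O(ln n)

Stirling: ln((8n)!) = 8n ln(8n) − 8n + O(ln n).
  S_n = 8n ln(8n) − 8n − 8n ln(n/22) + O(ln n)
      = 8n ln(8n) − 8n ln n + 8n ln 22 − 8n + O(ln n)
      = 8n ln 8 + 8n ln 22 − 8n + O(ln n)
      = 8n (ln 176 − 1) + O(ln n).
Numerically ln(176) − 1 ≈ 4.1705.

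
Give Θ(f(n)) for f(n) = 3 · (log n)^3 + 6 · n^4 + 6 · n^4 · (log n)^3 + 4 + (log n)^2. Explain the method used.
f(n) ∈ Θ(n^4 · (log n)^3)

Compare the terms by growth order. For large n, n^a · (log n)^b dominates n^a' · (log n)^b' iff a > a', or (a = a' and b > b'). Ranking the 5 terms shows the dominant one is 6 · n^4 · (log n)^3. Hence f(n) ∈ Θ(n^4 · (log n)^3).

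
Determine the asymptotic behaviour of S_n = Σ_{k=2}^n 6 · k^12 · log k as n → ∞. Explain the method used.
S_n ~ 6 · n^13 log n / 13 − 6 · n^13 / 169

By integral comparison, S_n = ∫_1^n 6 · x^12 · log x dx + O(n^12 · log n). For the integral, ∫ x^12 log x dx = n^13 log n / 13 − n^13/169 (integration by parts). Hence S_n ~ 6 · n^13 log n / 13 − 6 · n^13 / 169.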